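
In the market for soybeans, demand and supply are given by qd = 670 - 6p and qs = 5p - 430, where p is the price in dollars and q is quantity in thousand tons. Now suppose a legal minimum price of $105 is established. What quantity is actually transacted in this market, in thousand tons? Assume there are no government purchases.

In a free market, 670 - 6p = 5p - 430 gives the equilibrium p* = 100, q* = 70.
Because the floor (105) lies above the market-clearing price, it is binding.
At p = 105: qd = 670 - 6·105 = 40 and qs = 5·105 - 430 = 95.
The quantity actually transacted is the short side, demand: 40.

40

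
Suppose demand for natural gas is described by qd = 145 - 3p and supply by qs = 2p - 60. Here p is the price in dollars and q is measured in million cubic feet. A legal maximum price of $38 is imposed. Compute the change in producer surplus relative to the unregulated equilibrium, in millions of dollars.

Without the control the market clears where 145 - 3p = 2p - 60, i.e. p* = 41 and q* = 22.
The ceiling of 38 is below the equilibrium price 41, so it binds.
At p = 38: qd = 145 - 3·38 = 31 and qs = 2·38 - 60 = 16.
Producer surplus without the control is ½ · (41 - 30) · 22 = 121.
With the ceiling, producers sell 16 units at 38, so PS = ½ · (38 - 30) · 16 = 64.
Change in producer surplus = 64 - 121 = -57.

-57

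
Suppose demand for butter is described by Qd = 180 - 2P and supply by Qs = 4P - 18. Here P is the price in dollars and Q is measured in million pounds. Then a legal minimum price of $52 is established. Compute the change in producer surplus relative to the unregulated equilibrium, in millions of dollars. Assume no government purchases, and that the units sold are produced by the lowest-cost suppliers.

1263.5

Setting quantity demanded equal to quantity supplied, 180 - 2P = 4P - 18, gives P* = 33 and Q* = 114.
Because the floor (52) lies above the market-clearing price, it is binding.
At P = 52: Qd = 180 - 2·52 = 76 and Qs = 4·52 - 18 = 190.
Producer surplus without the control is ½ · (33 - 4.5) · 114 = 1624.5.
With the floor, 76 units are sold at 52. The supply price at Q = 76 is 23.5, so PS = ½ · [(52 - 4.5) + (52 - 23.5)] · 76 = 2888.
Change in producer surplus = 2888 - 1624.5 = 1263.5.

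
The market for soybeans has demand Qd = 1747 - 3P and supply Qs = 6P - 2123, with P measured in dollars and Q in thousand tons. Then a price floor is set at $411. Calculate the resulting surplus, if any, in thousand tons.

0

Equilibrium: 1747 - 3P = 6P - 2123, so 3870 = 9P and P* = 430, Q* = 457.
Since 411 is below P* = 430, the floor does not bind and the free-market outcome prevails.
Since the control does not bind, there is no surplus.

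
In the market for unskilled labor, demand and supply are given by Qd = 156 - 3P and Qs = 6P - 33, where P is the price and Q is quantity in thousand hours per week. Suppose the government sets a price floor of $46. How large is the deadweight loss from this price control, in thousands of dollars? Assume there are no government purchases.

1406.25

In a free market, 156 - 3P = 6P - 33 gives the equilibrium P* = 21, Q* = 93.
Since 46 > 21, the floor is binding.
At P = 46: Qd = 156 - 3·46 = 18 and Qs = 6·46 - 33 = 243.
Quantity traded falls to 18. At Q = 18 the demand price is (156 - 18)/3 = 46 and the supply price is (33 + 18)/6 = 8.5.
Deadweight loss = ½ · (46 - 8.5) · (93 - 18) = ½ · 37.5 · 75 = 1406.25.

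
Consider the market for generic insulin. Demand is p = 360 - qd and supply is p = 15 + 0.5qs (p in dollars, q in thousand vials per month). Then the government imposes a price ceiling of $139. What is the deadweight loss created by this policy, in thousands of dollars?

Rearranging demand gives qd = 360 - p; rearranging supply gives qs = 2p - 30. Without the control the market clears where 360 - p = 2p - 30, i.e. p* = 130 and q* = 230.
The ceiling of 139 is above the equilibrium price 130, so it is not binding; the market clears at p* = 130, q* = 230.
Since the control does not bind, no trades are prevented and deadweight loss is zero.

0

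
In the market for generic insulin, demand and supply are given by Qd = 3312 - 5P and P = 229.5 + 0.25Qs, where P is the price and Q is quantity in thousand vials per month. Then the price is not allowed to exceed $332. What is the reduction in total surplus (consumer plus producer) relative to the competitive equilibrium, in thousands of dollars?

68558.4

Rearranging supply gives Qs = 4P - 918. Equilibrium: 3312 - 5P = 4P - 918, so 4230 = 9P and P* = 470, Q* = 962.
The ceiling of 332 is below the equilibrium price 470, so it binds.
At P = 332: Qd = 3312 - 5·332 = 1652 and Qs = 4·332 - 918 = 410.
Quantity traded falls to 410. At Q = 410 the demand price is (3312 - 410)/5 = 580.4 and the supply price is (918 + 410)/4 = 332.
Deadweight loss = ½ · (580.4 - 332) · (962 - 410) = ½ · 248.4 · 552 = 68558.4.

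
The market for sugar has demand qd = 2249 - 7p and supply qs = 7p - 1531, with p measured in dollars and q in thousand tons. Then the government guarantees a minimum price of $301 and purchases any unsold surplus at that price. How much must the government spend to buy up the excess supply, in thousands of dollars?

Without the control the market clears where 2249 - 7p = 7p - 1531, i.e. p* = 270 and q* = 359.
Because the floor (301) lies above the market-clearing price, it is binding.
At p = 301: qd = 2249 - 7·301 = 142 and qs = 7·301 - 1531 = 576.
Surplus = qs - qd = 434.
Government expenditure = surplus × support price = 434 × 301 = 130634.

130634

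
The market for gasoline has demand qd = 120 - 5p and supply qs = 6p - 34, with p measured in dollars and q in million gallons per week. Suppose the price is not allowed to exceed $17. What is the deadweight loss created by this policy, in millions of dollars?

In a free market, 120 - 5p = 6p - 34 gives the equilibrium p* = 14, q* = 50.
Since 17 is above p* = 14, the ceiling does not bind and the free-market outcome prevails.
Since the control does not bind, no trades are prevented and deadweight loss is zero.

0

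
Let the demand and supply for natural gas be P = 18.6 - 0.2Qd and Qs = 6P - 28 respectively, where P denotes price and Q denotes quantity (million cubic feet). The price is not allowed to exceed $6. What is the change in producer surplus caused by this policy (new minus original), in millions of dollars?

-115

Rearranging demand gives Qd = 93 - 5P. Equilibrium: 93 - 5P = 6P - 28, so 121 = 11P and P* = 11, Q* = 38.
Because the ceiling (6) lies below the market-clearing price, it is binding.
At P = 6: Qd = 93 - 5·6 = 63 and Qs = 6·6 - 28 = 8.
Producer surplus without the control is ½ · (11 - 14/3) · 38 = 361/3.
With the ceiling, producers sell 8 units at 6, so PS = ½ · (6 - 14/3) · 8 = 16/3.
Change in producer surplus = 16/3 - 361/3 = -115.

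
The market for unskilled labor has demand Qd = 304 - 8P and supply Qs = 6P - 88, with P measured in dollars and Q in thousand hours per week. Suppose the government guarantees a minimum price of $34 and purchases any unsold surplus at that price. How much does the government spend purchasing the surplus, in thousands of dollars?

2856

In a free market, 304 - 8P = 6P - 88 gives the equilibrium P* = 28, Q* = 80.
Since 34 > 28, the floor is binding.
At P = 34: Qd = 304 - 8·34 = 32 and Qs = 6·34 - 88 = 116.
Surplus = Qs - Qd = 84.
Government expenditure = surplus × support price = 84 × 34 = 2856.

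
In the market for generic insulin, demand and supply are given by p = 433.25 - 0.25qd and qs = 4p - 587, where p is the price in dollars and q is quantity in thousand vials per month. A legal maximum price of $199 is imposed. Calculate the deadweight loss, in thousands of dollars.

33124

Rearranging demand gives qd = 1733 - 4p. Equilibrium: 1733 - 4p = 4p - 587, so 2320 = 8p and p* = 290, q* = 573.
Because the ceiling (199) lies below the market-clearing price, it is binding.
At p = 199: qd = 1733 - 4·199 = 937 and qs = 4·199 - 587 = 209.
Quantity traded falls to 209. At q = 209 the demand price is (1733 - 209)/4 = 381 and the supply price is (587 + 209)/4 = 199.
Deadweight loss = ½ · (381 - 199) · (573 - 209) = ½ · 182 · 364 = 33124.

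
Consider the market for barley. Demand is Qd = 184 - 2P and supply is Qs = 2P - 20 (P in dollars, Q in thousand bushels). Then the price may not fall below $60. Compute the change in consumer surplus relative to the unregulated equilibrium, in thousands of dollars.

-657

Setting quantity demanded equal to quantity supplied, 184 - 2P = 2P - 20, gives P* = 51 and Q* = 82.
Because the floor (60) lies above the market-clearing price, it is binding.
At P = 60: Qd = 184 - 2·60 = 64 and Qs = 2·60 - 20 = 100.
Consumer surplus without the control is ½ · (92 - 51) · 82 = 1681.
With the floor, consumers buy 64 units at 60, so CS = ½ · (92 - 60) · 64 = 1024.
Change in consumer surplus = 1024 - 1681 = -657.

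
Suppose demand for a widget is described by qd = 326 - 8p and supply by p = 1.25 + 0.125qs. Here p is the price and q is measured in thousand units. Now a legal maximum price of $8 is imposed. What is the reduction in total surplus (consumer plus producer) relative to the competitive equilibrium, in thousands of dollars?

1352

Rearranging supply gives qs = 8p - 10. Equilibrium: 326 - 8p = 8p - 10, so 336 = 16p and p* = 21, q* = 158.
Since 8 < 21, the ceiling is binding.
At p = 8: qd = 326 - 8·8 = 262 and qs = 8·8 - 10 = 54.
Quantity traded falls to 54. At q = 54 the demand price is (326 - 54)/8 = 34 and the supply price is (10 + 54)/8 = 8.
Deadweight loss = ½ · (34 - 8) · (158 - 54) = ½ · 26 · 104 = 1352.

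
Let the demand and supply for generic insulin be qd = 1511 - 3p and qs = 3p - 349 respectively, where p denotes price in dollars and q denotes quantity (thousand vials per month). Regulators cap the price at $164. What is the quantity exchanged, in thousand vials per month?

Equilibrium: 1511 - 3p = 3p - 349, so 1860 = 6p and p* = 310, q* = 581.
Because the ceiling (164) lies below the market-clearing price, it is binding.
At p = 164: qd = 1511 - 3·164 = 1019 and qs = 3·164 - 349 = 143.
The quantity actually transacted is the short side, supply: 143.

143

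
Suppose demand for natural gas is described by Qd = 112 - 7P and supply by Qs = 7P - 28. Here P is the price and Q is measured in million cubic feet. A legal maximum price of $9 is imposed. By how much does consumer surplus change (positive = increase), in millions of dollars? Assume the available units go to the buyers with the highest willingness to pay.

31.5

In a free market, 112 - 7P = 7P - 28 gives the equilibrium P* = 10, Q* = 42.
Because the ceiling (9) lies below the market-clearing price, it is binding.
At P = 9: Qd = 112 - 7·9 = 49 and Qs = 7·9 - 28 = 35.
Consumer surplus without the control is ½ · (16 - 10) · 42 = 126.
With the ceiling, 35 units are sold at 9 (assume they go to the highest-value buyers). The demand price at Q = 35 is 11, so CS = ½ · [(16 - 9) + (11 - 9)] · 35 = 157.5.
Change in consumer surplus = 157.5 - 126 = 31.5.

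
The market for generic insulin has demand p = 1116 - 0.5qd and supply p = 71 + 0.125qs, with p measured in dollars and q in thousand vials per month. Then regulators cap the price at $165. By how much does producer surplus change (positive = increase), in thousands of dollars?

-139380

Rearranging demand gives qd = 2232 - 2p; rearranging supply gives qs = 8p - 568. In a free market, 2232 - 2p = 8p - 568 gives the equilibrium p* = 280, q* = 1672.
Because the ceiling (165) lies below the market-clearing price, it is binding.
At p = 165: qd = 2232 - 2·165 = 1902 and qs = 8·165 - 568 = 752.
Producer surplus without the control is ½ · (280 - 71) · 1672 = 174724.
With the ceiling, producers sell 752 units at 165, so PS = ½ · (165 - 71) · 752 = 35344.
Change in producer surplus = 35344 - 174724 = -139380.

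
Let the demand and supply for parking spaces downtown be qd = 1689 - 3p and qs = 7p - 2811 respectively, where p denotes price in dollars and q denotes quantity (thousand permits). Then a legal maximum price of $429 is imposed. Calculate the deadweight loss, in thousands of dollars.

5145

Equilibrium: 1689 - 3p = 7p - 2811, so 4500 = 10p and p* = 450, q* = 339.
Because the ceiling (429) lies below the market-clearing price, it is binding.
At p = 429: qd = 1689 - 3·429 = 402 and qs = 7·429 - 2811 = 192.
Quantity traded falls to 192. At q = 192 the demand price is (1689 - 192)/3 = 499 and the supply price is (2811 + 192)/7 = 429.
Deadweight loss = ½ · (499 - 429) · (339 - 192) = ½ · 70 · 147 = 5145.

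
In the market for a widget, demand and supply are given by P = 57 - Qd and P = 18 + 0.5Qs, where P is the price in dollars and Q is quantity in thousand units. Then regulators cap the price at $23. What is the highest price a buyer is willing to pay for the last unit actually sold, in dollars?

Rearranging demand gives Qd = 57 - P; rearranging supply gives Qs = 2P - 36. Setting quantity demanded equal to quantity supplied, 57 - P = 2P - 36, gives P* = 31 and Q* = 26.
Because the ceiling (23) lies below the market-clearing price, it is binding.
At P = 23: Qd = 57 - 23 = 34 and Qs = 2·23 - 36 = 10.
Only 10 units reach the market. On the demand curve, the marginal buyer's willingness to pay at Q = 10 is (57 - 10) = 47.

47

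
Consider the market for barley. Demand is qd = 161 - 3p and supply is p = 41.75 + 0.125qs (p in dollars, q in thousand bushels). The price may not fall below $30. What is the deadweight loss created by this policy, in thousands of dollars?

0

Rearranging supply gives qs = 8p - 334. In a free market, 161 - 3p = 8p - 334 gives the equilibrium p* = 45, q* = 26.
The floor of 30 is below the equilibrium price 45, so it is not binding; the market clears at p* = 45, q* = 26.
Since the control does not bind, no trades are prevented and deadweight loss is zero.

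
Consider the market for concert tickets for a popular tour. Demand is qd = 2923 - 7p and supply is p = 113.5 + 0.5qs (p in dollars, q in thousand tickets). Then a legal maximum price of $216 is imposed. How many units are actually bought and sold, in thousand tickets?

205

Rearranging supply gives qs = 2p - 227. Equilibrium: 2923 - 7p = 2p - 227, so 3150 = 9p and p* = 350, q* = 473.
Since 216 < 350, the ceiling is binding.
At p = 216: qd = 2923 - 7·216 = 1411 and qs = 2·216 - 227 = 205.
The quantity actually transacted is the short side, supply: 205.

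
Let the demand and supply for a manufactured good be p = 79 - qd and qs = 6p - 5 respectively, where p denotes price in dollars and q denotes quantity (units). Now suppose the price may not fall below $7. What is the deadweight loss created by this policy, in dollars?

Rearranging demand gives qd = 79 - p. In a free market, 79 - p = 6p - 5 gives the equilibrium p* = 12, q* = 67.
Since 7 is below p* = 12, the floor does not bind and the free-market outcome prevails.
Since the control does not bind, no trades are prevented and deadweight loss is zero.

0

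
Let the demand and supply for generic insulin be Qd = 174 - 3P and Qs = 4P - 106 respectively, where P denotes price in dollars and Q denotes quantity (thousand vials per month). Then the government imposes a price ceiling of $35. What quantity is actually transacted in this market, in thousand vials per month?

In a free market, 174 - 3P = 4P - 106 gives the equilibrium P* = 40, Q* = 54.
The ceiling of 35 is below the equilibrium price 40, so it binds.
At P = 35: Qd = 174 - 3·35 = 69 and Qs = 4·35 - 106 = 34.
The quantity actually transacted is the short side, supply: 34.

34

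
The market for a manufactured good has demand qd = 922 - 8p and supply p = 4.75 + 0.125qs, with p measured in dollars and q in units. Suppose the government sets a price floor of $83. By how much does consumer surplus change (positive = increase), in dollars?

Rearranging supply gives qs = 8p - 38. In a free market, 922 - 8p = 8p - 38 gives the equilibrium p* = 60, q* = 442.
Since 83 > 60, the floor is binding.
At p = 83: qd = 922 - 8·83 = 258 and qs = 8·83 - 38 = 626.
Consumer surplus without the control is ½ · (115.25 - 60) · 442 = 12210.25.
With the floor, consumers buy 258 units at 83, so CS = ½ · (115.25 - 83) · 258 = 4160.25.
Change in consumer surplus = 4160.25 - 12210.25 = -8050.

-8050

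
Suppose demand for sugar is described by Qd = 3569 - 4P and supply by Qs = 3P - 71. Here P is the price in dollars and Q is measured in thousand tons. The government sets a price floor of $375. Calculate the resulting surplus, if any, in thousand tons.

Setting quantity demanded equal to quantity supplied, 3569 - 4P = 3P - 71, gives P* = 520 and Q* = 1489.
Since 375 is below P* = 520, the floor does not bind and the free-market outcome prevails.
Since the control does not bind, there is no surplus.

0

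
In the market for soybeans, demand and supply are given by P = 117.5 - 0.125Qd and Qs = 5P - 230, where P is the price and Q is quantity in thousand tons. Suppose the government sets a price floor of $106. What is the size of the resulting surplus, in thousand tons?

208

Rearranging demand gives Qd = 940 - 8P. Equilibrium: 940 - 8P = 5P - 230, so 1170 = 13P and P* = 90, Q* = 220.
The floor of 106 is above the equilibrium price 90, so it binds.
At P = 106: Qd = 940 - 8·106 = 92 and Qs = 5·106 - 230 = 300.
Surplus = Qs - Qd = 300 - 92 = 208.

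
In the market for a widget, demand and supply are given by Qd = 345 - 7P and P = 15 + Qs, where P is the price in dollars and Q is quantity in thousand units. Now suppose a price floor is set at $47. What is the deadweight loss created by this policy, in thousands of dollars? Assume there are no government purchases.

Rearranging supply gives Qs = P - 15. In a free market, 345 - 7P = P - 15 gives the equilibrium P* = 45, Q* = 30.
The floor of 47 is above the equilibrium price 45, so it binds.
At P = 47: Qd = 345 - 7·47 = 16 and Qs = 47 - 15 = 32.
Quantity traded falls to 16. At Q = 16 the demand price is (345 - 16)/7 = 47 and the supply price is 15 + 16 = 31.
Deadweight loss = ½ · (47 - 31) · (30 - 16) = ½ · 16 · 14 = 112.

112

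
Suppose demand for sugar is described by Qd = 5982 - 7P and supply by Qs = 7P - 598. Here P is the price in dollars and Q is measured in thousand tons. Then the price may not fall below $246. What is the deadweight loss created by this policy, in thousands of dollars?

Without the control the market clears where 5982 - 7P = 7P - 598, i.e. P* = 470 and Q* = 2692.
Since 246 is below P* = 470, the floor does not bind and the free-market outcome prevails.
Since the control does not bind, no trades are prevented and deadweight loss is zero.

0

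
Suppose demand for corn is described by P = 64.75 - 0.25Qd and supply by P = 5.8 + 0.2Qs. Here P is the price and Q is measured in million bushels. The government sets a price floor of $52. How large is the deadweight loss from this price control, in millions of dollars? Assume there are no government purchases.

Rearranging demand gives Qd = 259 - 4P; rearranging supply gives Qs = 5P - 29. In a free market, 259 - 4P = 5P - 29 gives the equilibrium P* = 32, Q* = 131.
Because the floor (52) lies above the market-clearing price, it is binding.
At P = 52: Qd = 259 - 4·52 = 51 and Qs = 5·52 - 29 = 231.
Quantity traded falls to 51. At Q = 51 the demand price is (259 - 51)/4 = 52 and the supply price is (29 + 51)/5 = 16.
Deadweight loss = ½ · (52 - 16) · (131 - 51) = ½ · 36 · 80 = 1440.

1440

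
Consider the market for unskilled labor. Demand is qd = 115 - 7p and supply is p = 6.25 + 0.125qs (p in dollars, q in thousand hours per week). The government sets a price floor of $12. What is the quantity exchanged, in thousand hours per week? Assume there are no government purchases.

31

Rearranging supply gives qs = 8p - 50. Setting quantity demanded equal to quantity supplied, 115 - 7p = 8p - 50, gives p* = 11 and q* = 38.
The floor of 12 is above the equilibrium price 11, so it binds.
At p = 12: qd = 115 - 7·12 = 31 and qs = 8·12 - 50 = 46.
The quantity actually transacted is the short side, demand: 31.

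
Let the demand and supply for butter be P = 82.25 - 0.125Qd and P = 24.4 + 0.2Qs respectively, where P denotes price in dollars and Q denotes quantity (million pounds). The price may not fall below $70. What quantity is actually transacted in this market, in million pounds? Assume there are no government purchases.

Rearranging demand gives Qd = 658 - 8P; rearranging supply gives Qs = 5P - 122. In a free market, 658 - 8P = 5P - 122 gives the equilibrium P* = 60, Q* = 178.
Since 70 > 60, the floor is binding.
At P = 70: Qd = 658 - 8·70 = 98 and Qs = 5·70 - 122 = 228.
The quantity actually transacted is the short side, demand: 98.

98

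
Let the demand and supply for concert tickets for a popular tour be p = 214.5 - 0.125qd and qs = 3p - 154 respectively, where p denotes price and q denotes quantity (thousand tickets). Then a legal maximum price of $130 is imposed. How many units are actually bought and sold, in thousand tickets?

Rearranging demand gives qd = 1716 - 8p. In a free market, 1716 - 8p = 3p - 154 gives the equilibrium p* = 170, q* = 356.
Because the ceiling (130) lies below the market-clearing price, it is binding.
At p = 130: qd = 1716 - 8·130 = 676 and qs = 3·130 - 154 = 236.
The quantity actually transacted is the short side, supply: 236.

236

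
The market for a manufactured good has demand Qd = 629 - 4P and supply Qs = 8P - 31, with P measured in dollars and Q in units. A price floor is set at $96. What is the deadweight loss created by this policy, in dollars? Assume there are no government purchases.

5043

Without the control the market clears where 629 - 4P = 8P - 31, i.e. P* = 55 and Q* = 409.
Because the floor (96) lies above the market-clearing price, it is binding.
At P = 96: Qd = 629 - 4·96 = 245 and Qs = 8·96 - 31 = 737.
Quantity traded falls to 245. At Q = 245 the demand price is (629 - 245)/4 = 96 and the supply price is (31 + 245)/8 = 34.5.
Deadweight loss = ½ · (96 - 34.5) · (409 - 245) = ½ · 61.5 · 164 = 5043.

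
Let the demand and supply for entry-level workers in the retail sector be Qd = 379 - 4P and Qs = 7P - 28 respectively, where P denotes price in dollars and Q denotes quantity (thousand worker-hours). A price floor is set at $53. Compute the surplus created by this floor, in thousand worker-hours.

176

Setting quantity demanded equal to quantity supplied, 379 - 4P = 7P - 28, gives P* = 37 and Q* = 231.
Since 53 > 37, the floor is binding.
At P = 53: Qd = 379 - 4·53 = 167 and Qs = 7·53 - 28 = 343.
Surplus = Qs - Qd = 343 - 167 = 176.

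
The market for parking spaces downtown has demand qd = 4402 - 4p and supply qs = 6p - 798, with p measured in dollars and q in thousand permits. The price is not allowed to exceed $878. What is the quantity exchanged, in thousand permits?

2322

Without the control the market clears where 4402 - 4p = 6p - 798, i.e. p* = 520 and q* = 2322.
Since 878 is above p* = 520, the ceiling does not bind and the free-market outcome prevails.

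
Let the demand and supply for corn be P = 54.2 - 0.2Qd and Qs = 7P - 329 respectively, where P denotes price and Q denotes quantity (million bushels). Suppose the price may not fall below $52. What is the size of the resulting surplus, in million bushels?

Rearranging demand gives Qd = 271 - 5P. In a free market, 271 - 5P = 7P - 329 gives the equilibrium P* = 50, Q* = 21.
Since 52 > 50, the floor is binding.
At P = 52: Qd = 271 - 5·52 = 11 and Qs = 7·52 - 329 = 35.
Surplus = Qs - Qd = 35 - 11 = 24.

24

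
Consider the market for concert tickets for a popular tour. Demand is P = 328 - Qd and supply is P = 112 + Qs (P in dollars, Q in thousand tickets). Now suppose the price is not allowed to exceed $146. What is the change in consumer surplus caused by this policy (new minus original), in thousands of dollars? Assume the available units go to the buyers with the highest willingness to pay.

-222

Rearranging demand gives Qd = 328 - P; rearranging supply gives Qs = P - 112. Equilibrium: 328 - P = P - 112, so 440 = 2P and P* = 220, Q* = 108.
Since 146 < 220, the ceiling is binding.
At P = 146: Qd = 328 - 146 = 182 and Qs = 146 - 112 = 34.
Consumer surplus without the control is ½ · (328 - 220) · 108 = 5832.
With the ceiling, 34 units are sold at 146 (assume they go to the highest-value buyers). The demand price at Q = 34 is 294, so CS = ½ · [(328 - 146) + (294 - 146)] · 34 = 5610.
Change in consumer surplus = 5610 - 5832 = -222.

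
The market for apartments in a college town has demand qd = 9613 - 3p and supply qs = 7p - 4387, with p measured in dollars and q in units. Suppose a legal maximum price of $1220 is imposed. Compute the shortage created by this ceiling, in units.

1800

Equilibrium: 9613 - 3p = 7p - 4387, so 14000 = 10p and p* = 1400, q* = 5413.
Because the ceiling (1220) lies below the market-clearing price, it is binding.
At p = 1220: qd = 9613 - 3·1220 = 5953 and qs = 7·1220 - 4387 = 4153.
Shortage = qd - qs = 5953 - 4153 = 1800.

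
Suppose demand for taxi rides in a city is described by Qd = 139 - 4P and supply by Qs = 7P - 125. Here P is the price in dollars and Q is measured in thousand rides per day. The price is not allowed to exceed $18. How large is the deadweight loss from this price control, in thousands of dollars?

Without the control the market clears where 139 - 4P = 7P - 125, i.e. P* = 24 and Q* = 43.
Since 18 < 24, the ceiling is binding.
At P = 18: Qd = 139 - 4·18 = 67 and Qs = 7·18 - 125 = 1.
Quantity traded falls to 1. At Q = 1 the demand price is (139 - 1)/4 = 34.5 and the supply price is (125 + 1)/7 = 18.
Deadweight loss = ½ · (34.5 - 18) · (43 - 1) = ½ · 16.5 · 42 = 346.5.

346.5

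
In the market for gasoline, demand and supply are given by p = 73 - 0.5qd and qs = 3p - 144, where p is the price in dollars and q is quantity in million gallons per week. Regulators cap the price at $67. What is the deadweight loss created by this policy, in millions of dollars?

0

Rearranging demand gives qd = 146 - 2p. Setting quantity demanded equal to quantity supplied, 146 - 2p = 3p - 144, gives p* = 58 and q* = 30.
Since 67 is above p* = 58, the ceiling does not bind and the free-market outcome prevails.
Since the control does not bind, no trades are prevented and deadweight loss is zero.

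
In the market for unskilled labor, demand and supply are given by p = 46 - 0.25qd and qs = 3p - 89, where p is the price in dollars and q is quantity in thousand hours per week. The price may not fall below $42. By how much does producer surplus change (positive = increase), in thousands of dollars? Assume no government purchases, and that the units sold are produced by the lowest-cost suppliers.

Rearranging demand gives qd = 184 - 4p. Equilibrium: 184 - 4p = 3p - 89, so 273 = 7p and p* = 39, q* = 28.
Since 42 > 39, the floor is binding.
At p = 42: qd = 184 - 4·42 = 16 and qs = 3·42 - 89 = 37.
Producer surplus without the control is ½ · (39 - 89/3) · 28 = 392/3.
With the floor, 16 units are sold at 42. The supply price at q = 16 is 35, so PS = ½ · [(42 - 89/3) + (42 - 35)] · 16 = 464/3.
Change in producer surplus = 464/3 - 392/3 = 24.

24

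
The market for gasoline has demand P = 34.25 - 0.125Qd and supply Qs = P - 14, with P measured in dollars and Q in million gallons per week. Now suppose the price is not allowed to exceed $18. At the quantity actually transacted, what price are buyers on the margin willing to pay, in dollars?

Rearranging demand gives Qd = 274 - 8P. Equilibrium: 274 - 8P = P - 14, so 288 = 9P and P* = 32, Q* = 18.
Since 18 < 32, the ceiling is binding.
At P = 18: Qd = 274 - 8·18 = 130 and Qs = 18 - 14 = 4.
Only 4 units reach the market. On the demand curve, the marginal buyer's willingness to pay at Q = 4 is (274 - 4)/8 = 33.75.

33.75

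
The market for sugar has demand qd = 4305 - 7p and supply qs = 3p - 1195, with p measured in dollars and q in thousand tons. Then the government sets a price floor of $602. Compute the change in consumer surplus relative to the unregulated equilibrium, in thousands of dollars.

Without the control the market clears where 4305 - 7p = 3p - 1195, i.e. p* = 550 and q* = 455.
Since 602 > 550, the floor is binding.
At p = 602: qd = 4305 - 7·602 = 91 and qs = 3·602 - 1195 = 611.
Consumer surplus without the control is ½ · (615 - 550) · 455 = 14787.5.
With the floor, consumers buy 91 units at 602, so CS = ½ · (615 - 602) · 91 = 591.5.
Change in consumer surplus = 591.5 - 14787.5 = -14196.

-14196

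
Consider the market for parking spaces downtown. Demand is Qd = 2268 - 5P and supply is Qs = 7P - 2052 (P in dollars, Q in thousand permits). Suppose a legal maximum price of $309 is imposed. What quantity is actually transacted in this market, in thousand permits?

111

In a free market, 2268 - 5P = 7P - 2052 gives the equilibrium P* = 360, Q* = 468.
Since 309 < 360, the ceiling is binding.
At P = 309: Qd = 2268 - 5·309 = 723 and Qs = 7·309 - 2052 = 111.
The quantity actually transacted is the short side, supply: 111.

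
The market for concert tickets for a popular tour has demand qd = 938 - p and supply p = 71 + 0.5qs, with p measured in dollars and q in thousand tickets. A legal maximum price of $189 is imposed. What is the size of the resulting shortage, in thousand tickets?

Rearranging supply gives qs = 2p - 142. In a free market, 938 - p = 2p - 142 gives the equilibrium p* = 360, q* = 578.
Since 189 < 360, the ceiling is binding.
At p = 189: qd = 938 - 189 = 749 and qs = 2·189 - 142 = 236.
Shortage = qd - qs = 749 - 236 = 513.

513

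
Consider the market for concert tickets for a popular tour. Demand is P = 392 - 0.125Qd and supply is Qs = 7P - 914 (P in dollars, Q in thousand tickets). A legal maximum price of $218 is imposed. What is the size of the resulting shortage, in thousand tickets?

Rearranging demand gives Qd = 3136 - 8P. Without the control the market clears where 3136 - 8P = 7P - 914, i.e. P* = 270 and Q* = 976.
The ceiling of 218 is below the equilibrium price 270, so it binds.
At P = 218: Qd = 3136 - 8·218 = 1392 and Qs = 7·218 - 914 = 612.
Shortage = Qd - Qs = 1392 - 612 = 780.

780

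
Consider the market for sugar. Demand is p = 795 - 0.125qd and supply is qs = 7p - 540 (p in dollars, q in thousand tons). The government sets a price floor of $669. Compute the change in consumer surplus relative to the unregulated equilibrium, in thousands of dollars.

Rearranging demand gives qd = 6360 - 8p. Without the control the market clears where 6360 - 8p = 7p - 540, i.e. p* = 460 and q* = 2680.
Because the floor (669) lies above the market-clearing price, it is binding.
At p = 669: qd = 6360 - 8·669 = 1008 and qs = 7·669 - 540 = 4143.
Consumer surplus without the control is ½ · (795 - 460) · 2680 = 448900.
With the floor, consumers buy 1008 units at 669, so CS = ½ · (795 - 669) · 1008 = 63504.
Change in consumer surplus = 63504 - 448900 = -385396.

-385396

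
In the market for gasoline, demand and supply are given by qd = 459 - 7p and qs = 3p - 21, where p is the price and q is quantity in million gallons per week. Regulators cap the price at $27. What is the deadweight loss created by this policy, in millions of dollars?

945

Without the control the market clears where 459 - 7p = 3p - 21, i.e. p* = 48 and q* = 123.
Because the ceiling (27) lies below the market-clearing price, it is binding.
At p = 27: qd = 459 - 7·27 = 270 and qs = 3·27 - 21 = 60.
Quantity traded falls to 60. At q = 60 the demand price is (459 - 60)/7 = 57 and the supply price is (21 + 60)/3 = 27.
Deadweight loss = ½ · (57 - 27) · (123 - 60) = ½ · 30 · 63 = 945.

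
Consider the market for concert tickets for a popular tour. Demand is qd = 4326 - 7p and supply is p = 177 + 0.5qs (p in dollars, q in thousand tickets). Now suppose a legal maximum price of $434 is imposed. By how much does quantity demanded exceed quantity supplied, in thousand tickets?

774

Rearranging supply gives qs = 2p - 354. In a free market, 4326 - 7p = 2p - 354 gives the equilibrium p* = 520, q* = 686.
Since 434 < 520, the ceiling is binding.
At p = 434: qd = 4326 - 7·434 = 1288 and qs = 2·434 - 354 = 514.
Shortage = qd - qs = 1288 - 514 = 774.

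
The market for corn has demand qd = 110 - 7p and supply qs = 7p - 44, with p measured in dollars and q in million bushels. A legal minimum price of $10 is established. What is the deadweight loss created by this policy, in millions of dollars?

Setting quantity demanded equal to quantity supplied, 110 - 7p = 7p - 44, gives p* = 11 and q* = 33.
The floor of 10 is below the equilibrium price 11, so it is not binding; the market clears at p* = 11, q* = 33.
Since the control does not bind, no trades are prevented and deadweight loss is zero.

0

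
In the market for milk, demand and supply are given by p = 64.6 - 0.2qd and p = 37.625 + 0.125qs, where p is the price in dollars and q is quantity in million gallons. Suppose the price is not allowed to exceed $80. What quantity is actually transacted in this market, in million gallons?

83

Rearranging demand gives qd = 323 - 5p; rearranging supply gives qs = 8p - 301. Equilibrium: 323 - 5p = 8p - 301, so 624 = 13p and p* = 48, q* = 83.
Since 80 is above p* = 48, the ceiling does not bind and the free-market outcome prevails.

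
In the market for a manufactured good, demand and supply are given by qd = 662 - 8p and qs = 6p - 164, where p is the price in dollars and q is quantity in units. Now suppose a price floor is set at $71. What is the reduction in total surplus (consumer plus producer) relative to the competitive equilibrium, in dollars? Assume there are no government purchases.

Equilibrium: 662 - 8p = 6p - 164, so 826 = 14p and p* = 59, q* = 190.
The floor of 71 is above the equilibrium price 59, so it binds.
At p = 71: qd = 662 - 8·71 = 94 and qs = 6·71 - 164 = 262.
Quantity traded falls to 94. At q = 94 the demand price is (662 - 94)/8 = 71 and the supply price is (164 + 94)/6 = 43.
Deadweight loss = ½ · (71 - 43) · (190 - 94) = ½ · 28 · 96 = 1344.

1344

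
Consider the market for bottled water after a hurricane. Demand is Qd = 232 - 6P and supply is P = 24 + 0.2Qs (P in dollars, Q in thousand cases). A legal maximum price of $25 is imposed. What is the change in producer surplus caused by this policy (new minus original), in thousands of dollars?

Rearranging supply gives Qs = 5P - 120. In a free market, 232 - 6P = 5P - 120 gives the equilibrium P* = 32, Q* = 40.
Since 25 < 32, the ceiling is binding.
At P = 25: Qd = 232 - 6·25 = 82 and Qs = 5·25 - 120 = 5.
Producer surplus without the control is ½ · (32 - 24) · 40 = 160.
With the ceiling, producers sell 5 units at 25, so PS = ½ · (25 - 24) · 5 = 2.5.
Change in producer surplus = 2.5 - 160 = -157.5.

-157.5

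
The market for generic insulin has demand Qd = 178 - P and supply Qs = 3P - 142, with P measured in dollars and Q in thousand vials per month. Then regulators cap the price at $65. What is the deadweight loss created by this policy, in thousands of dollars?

Equilibrium: 178 - P = 3P - 142, so 320 = 4P and P* = 80, Q* = 98.
Because the ceiling (65) lies below the market-clearing price, it is binding.
At P = 65: Qd = 178 - 65 = 113 and Qs = 3·65 - 142 = 53.
Quantity traded falls to 53. At Q = 53 the demand price is 178 - 53 = 125 and the supply price is (142 + 53)/3 = 65.
Deadweight loss = ½ · (125 - 65) · (98 - 53) = ½ · 60 · 45 = 1350.

1350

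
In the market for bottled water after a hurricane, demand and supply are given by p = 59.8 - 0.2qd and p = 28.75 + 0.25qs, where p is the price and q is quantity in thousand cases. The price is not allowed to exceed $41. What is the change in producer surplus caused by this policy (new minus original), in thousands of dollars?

-295

Rearranging demand gives qd = 299 - 5p; rearranging supply gives qs = 4p - 115. Without the control the market clears where 299 - 5p = 4p - 115, i.e. p* = 46 and q* = 69.
Since 41 < 46, the ceiling is binding.
At p = 41: qd = 299 - 5·41 = 94 and qs = 4·41 - 115 = 49.
Producer surplus without the control is ½ · (46 - 28.75) · 69 = 595.125.
With the ceiling, producers sell 49 units at 41, so PS = ½ · (41 - 28.75) · 49 = 300.125.
Change in producer surplus = 300.125 - 595.125 = -295.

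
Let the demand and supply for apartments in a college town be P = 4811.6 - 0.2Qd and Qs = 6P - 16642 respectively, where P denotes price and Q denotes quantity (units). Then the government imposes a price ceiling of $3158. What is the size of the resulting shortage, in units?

5962

Rearranging demand gives Qd = 24058 - 5P. Without the control the market clears where 24058 - 5P = 6P - 16642, i.e. P* = 3700 and Q* = 5558.
Because the ceiling (3158) lies below the market-clearing price, it is binding.
At P = 3158: Qd = 24058 - 5·3158 = 8268 and Qs = 6·3158 - 16642 = 2306.
Shortage = Qd - Qs = 8268 - 2306 = 5962.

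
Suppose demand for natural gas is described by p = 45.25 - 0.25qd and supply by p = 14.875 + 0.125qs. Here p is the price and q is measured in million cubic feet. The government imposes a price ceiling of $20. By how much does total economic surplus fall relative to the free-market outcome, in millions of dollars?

300

Rearranging demand gives qd = 181 - 4p; rearranging supply gives qs = 8p - 119. Without the control the market clears where 181 - 4p = 8p - 119, i.e. p* = 25 and q* = 81.
Because the ceiling (20) lies below the market-clearing price, it is binding.
At p = 20: qd = 181 - 4·20 = 101 and qs = 8·20 - 119 = 41.
Quantity traded falls to 41. At q = 41 the demand price is (181 - 41)/4 = 35 and the supply price is (119 + 41)/8 = 20.
Deadweight loss = ½ · (35 - 20) · (81 - 41) = ½ · 15 · 40 = 300.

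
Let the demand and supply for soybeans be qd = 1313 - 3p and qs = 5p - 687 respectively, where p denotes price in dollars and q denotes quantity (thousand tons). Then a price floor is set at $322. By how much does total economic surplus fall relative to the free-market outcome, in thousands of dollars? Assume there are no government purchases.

12441.6

In a free market, 1313 - 3p = 5p - 687 gives the equilibrium p* = 250, q* = 563.
Because the floor (322) lies above the market-clearing price, it is binding.
At p = 322: qd = 1313 - 3·322 = 347 and qs = 5·322 - 687 = 923.
Quantity traded falls to 347. At q = 347 the demand price is (1313 - 347)/3 = 322 and the supply price is (687 + 347)/5 = 206.8.
Deadweight loss = ½ · (322 - 206.8) · (563 - 347) = ½ · 115.2 · 216 = 12441.6.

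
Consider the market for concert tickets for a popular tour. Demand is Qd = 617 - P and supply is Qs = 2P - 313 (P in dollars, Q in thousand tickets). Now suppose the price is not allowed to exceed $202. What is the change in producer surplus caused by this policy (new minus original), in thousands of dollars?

In a free market, 617 - P = 2P - 313 gives the equilibrium P* = 310, Q* = 307.
Since 202 < 310, the ceiling is binding.
At P = 202: Qd = 617 - 202 = 415 and Qs = 2·202 - 313 = 91.
Producer surplus without the control is ½ · (310 - 156.5) · 307 = 23562.25.
With the ceiling, producers sell 91 units at 202, so PS = ½ · (202 - 156.5) · 91 = 2070.25.
Change in producer surplus = 2070.25 - 23562.25 = -21492.

-21492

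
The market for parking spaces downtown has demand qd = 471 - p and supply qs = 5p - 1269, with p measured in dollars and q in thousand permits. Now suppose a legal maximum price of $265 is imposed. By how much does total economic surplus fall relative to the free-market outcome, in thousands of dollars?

In a free market, 471 - p = 5p - 1269 gives the equilibrium p* = 290, q* = 181.
Since 265 < 290, the ceiling is binding.
At p = 265: qd = 471 - 265 = 206 and qs = 5·265 - 1269 = 56.
Quantity traded falls to 56. At q = 56 the demand price is 471 - 56 = 415 and the supply price is (1269 + 56)/5 = 265.
Deadweight loss = ½ · (415 - 265) · (181 - 56) = ½ · 150 · 125 = 9375.

9375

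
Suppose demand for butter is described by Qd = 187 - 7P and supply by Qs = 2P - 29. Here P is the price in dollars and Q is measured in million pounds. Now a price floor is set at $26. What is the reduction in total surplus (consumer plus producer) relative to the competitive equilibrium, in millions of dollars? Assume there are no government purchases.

63

In a free market, 187 - 7P = 2P - 29 gives the equilibrium P* = 24, Q* = 19.
Because the floor (26) lies above the market-clearing price, it is binding.
At P = 26: Qd = 187 - 7·26 = 5 and Qs = 2·26 - 29 = 23.
Quantity traded falls to 5. At Q = 5 the demand price is (187 - 5)/7 = 26 and the supply price is (29 + 5)/2 = 17.
Deadweight loss = ½ · (26 - 17) · (19 - 5) = ½ · 9 · 14 = 63.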